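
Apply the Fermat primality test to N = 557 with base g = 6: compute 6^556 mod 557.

1

6^1 ≡ 6 (mod 557)
6^2 ≡ 6^2 = 36 ≡ 36 (mod 557)
6^4 ≡ 36^2 = 1296 ≡ 182 (mod 557)
6^8 ≡ 182^2 = 33124 ≡ 261 (mod 557)
6^16 ≡ 261^2 = 68121 ≡ 167 (mod 557)
6^32 ≡ 167^2 = 27889 ≡ 39 (mod 557)
6^64 ≡ 39^2 = 1521 ≡ 407 (mod 557)
6^128 ≡ 407^2 = 165649 ≡ 220 (mod 557)
6^256 ≡ 220^2 = 48400 ≡ 498 (mod 557)
6^512 ≡ 498^2 = 248004 ≡ 139 (mod 557)
556 = 512 + 32 + 8 + 4 in binary powers of 2.
So 6^556 ≡ 139 · 39 · 261 · 182 ≡ 1 (mod 557).
Since the result is 1, base 6 gives no evidence that 557 is composite.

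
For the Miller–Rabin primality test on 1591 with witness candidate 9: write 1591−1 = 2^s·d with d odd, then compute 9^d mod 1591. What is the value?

322

1591 − 1 = 1590 = 2^1 · 795, so d = 795.
9^1 ≡ 9 (mod 1591)
9^2 ≡ 9^2 = 81 ≡ 81 (mod 1591)
9^4 ≡ 81^2 = 6561 ≡ 197 (mod 1591)
9^8 ≡ 197^2 = 38809 ≡ 625 (mod 1591)
9^16 ≡ 625^2 = 390625 ≡ 830 (mod 1591)
9^32 ≡ 830^2 = 688900 ≡ 1588 (mod 1591)
9^64 ≡ 1588^2 = 2521744 ≡ 9 (mod 1591)
9^128 ≡ 9^2 = 81 ≡ 81 (mod 1591)
9^256 ≡ 81^2 = 6561 ≡ 197 (mod 1591)
9^512 ≡ 197^2 = 38809 ≡ 625 (mod 1591)
795 = 512 + 256 + 16 + 8 + 2 + 1 in binary powers of 2.
So 9^795 ≡ 625 · 197 · 830 · 625 · 81 · 9 ≡ 322 (mod 1591).
Squaring chain: 322; never reaches −1, so base 9 is a Miller–Rabin witness that 1591 is composite.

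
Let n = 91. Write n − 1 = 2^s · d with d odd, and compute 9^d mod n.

91 − 1 = 90 = 2^1 · 45, so d = 45.
9^1 ≡ 9 (mod 91)
9^2 ≡ 9^2 = 81 ≡ 81 (mod 91)
9^4 ≡ 81^2 = 6561 ≡ 9 (mod 91)
9^8 ≡ 9^2 = 81 ≡ 81 (mod 91)
9^16 ≡ 81^2 = 6561 ≡ 9 (mod 91)
9^32 ≡ 9^2 = 81 ≡ 81 (mod 91)
45 = 32 + 8 + 4 + 1 in binary powers of 2.
So 9^45 ≡ 81 · 81 · 9 · 9 ≡ 1 (mod 91).
Since 9^d ≡ 1 (mod 91), base 9 does not prove 91 composite.

1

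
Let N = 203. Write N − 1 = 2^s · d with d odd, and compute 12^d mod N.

157

203 − 1 = 202 = 2^1 · 101, so d = 101.
12^1 ≡ 12 (mod 203)
12^2 ≡ 12^2 = 144 ≡ 144 (mod 203)
12^4 ≡ 144^2 = 20736 ≡ 30 (mod 203)
12^8 ≡ 30^2 = 900 ≡ 88 (mod 203)
12^16 ≡ 88^2 = 7744 ≡ 30 (mod 203)
12^32 ≡ 30^2 = 900 ≡ 88 (mod 203)
12^64 ≡ 88^2 = 7744 ≡ 30 (mod 203)
101 = 64 + 32 + 4 + 1 in binary powers of 2.
So 12^101 ≡ 30 · 88 · 30 · 12 ≡ 157 (mod 203).
Squaring chain: 157; never reaches −1, so base 12 is a Miller–Rabin witness that 203 is composite.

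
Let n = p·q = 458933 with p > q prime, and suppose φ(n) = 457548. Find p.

839

φ(n) = (p−1)(q−1) = n − (p+q) + 1, so p + q = 458933 − 457548 + 1 = 1386.
p and q are the roots of t² − 1386t + 458933 = 0.
Discriminant: 1386² − 4·458933 = 1920996 − 1835732 = 85264; √85264 = 292.
q = (1386 − 292)/2 = 547, p = (1386 + 292)/2 = 839.
Check: 547 · 839 = 458933.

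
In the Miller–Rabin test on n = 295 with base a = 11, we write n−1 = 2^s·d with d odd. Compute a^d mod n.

295 − 1 = 294 = 2^1 · 147, so d = 147.
11^1 ≡ 11 (mod 295)
11^2 ≡ 11^2 = 121 ≡ 121 (mod 295)
11^4 ≡ 121^2 = 14641 ≡ 186 (mod 295)
11^8 ≡ 186^2 = 34596 ≡ 81 (mod 295)
11^16 ≡ 81^2 = 6561 ≡ 71 (mod 295)
11^32 ≡ 71^2 = 5041 ≡ 26 (mod 295)
11^64 ≡ 26^2 = 676 ≡ 86 (mod 295)
11^128 ≡ 86^2 = 7396 ≡ 21 (mod 295)
147 = 128 + 16 + 2 + 1 in binary powers of 2.
So 11^147 ≡ 21 · 71 · 121 · 11 ≡ 56 (mod 295).
Squaring chain: 56; never reaches −1, so base 11 is a Miller–Rabin witness that 295 is composite.

56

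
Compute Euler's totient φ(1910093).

1857600

Factor: 1910093 = 61 · 173 · 181.
φ(1910093) = (61−1) · (173−1) · (181−1) = 60 · 172 · 180 = 1857600.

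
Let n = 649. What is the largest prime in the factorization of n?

649 = 11 · 59
59 is prime.
So 649 = 11 · 59; the largest prime factor is 59.

59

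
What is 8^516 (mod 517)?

410

8^1 ≡ 8 (mod 517)
8^2 ≡ 8^2 = 64 ≡ 64 (mod 517)
8^4 ≡ 64^2 = 4096 ≡ 477 (mod 517)
8^8 ≡ 477^2 = 227529 ≡ 49 (mod 517)
8^16 ≡ 49^2 = 2401 ≡ 333 (mod 517)
8^32 ≡ 333^2 = 110889 ≡ 251 (mod 517)
8^64 ≡ 251^2 = 63001 ≡ 444 (mod 517)
8^128 ≡ 444^2 = 197136 ≡ 159 (mod 517)
8^256 ≡ 159^2 = 25281 ≡ 465 (mod 517)
8^512 ≡ 465^2 = 216225 ≡ 119 (mod 517)
516 = 512 + 4 in binary powers of 2.
So 8^516 ≡ 119 · 477 ≡ 410 (mod 517).
Since 410 ≠ 1, base 8 is a Fermat witness: 517 is composite.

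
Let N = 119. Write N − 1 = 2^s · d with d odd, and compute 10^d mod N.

54

119 − 1 = 118 = 2^1 · 59, so d = 59.
10^1 ≡ 10 (mod 119)
10^2 ≡ 10^2 = 100 ≡ 100 (mod 119)
10^4 ≡ 100^2 = 10000 ≡ 4 (mod 119)
10^8 ≡ 4^2 = 16 ≡ 16 (mod 119)
10^16 ≡ 16^2 = 256 ≡ 18 (mod 119)
10^32 ≡ 18^2 = 324 ≡ 86 (mod 119)
59 = 32 + 16 + 8 + 2 + 1 in binary powers of 2.
So 10^59 ≡ 86 · 18 · 16 · 100 · 10 ≡ 54 (mod 119).
Squaring chain: 54; never reaches −1, so base 10 is a Miller–Rabin witness that 119 is composite.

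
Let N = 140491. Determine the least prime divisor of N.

140491 is odd.
Digit sum 19, not divisible by 3.
Ends in 1: not divisible by 5.
7: 140491 = 7·20070 + 1
11: 140491 = 11·12771 + 10
13: 140491 = 13·10807

13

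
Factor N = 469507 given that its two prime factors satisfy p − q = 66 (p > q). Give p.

Since p = q + 66, we have 469507 = q(q + 66), so q² + 66q − 469507 = 0.
Discriminant: 66² + 4·469507 = 4356 + 1878028 = 1882384; √1882384 = 1372.
q = (−66 + 1372)/2 = 653, and p = q + 66 = 719.
Check: 653 · 719 = 469507.

719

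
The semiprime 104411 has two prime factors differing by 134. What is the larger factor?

397

Since p = q + 134, we have 104411 = q(q + 134), so q² + 134q − 104411 = 0.
Discriminant: 134² + 4·104411 = 17956 + 417644 = 435600; √435600 = 660.
q = (−134 + 660)/2 = 263, and p = q + 134 = 397.
Check: 263 · 397 = 104411.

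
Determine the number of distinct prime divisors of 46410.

6

46410 = 2 · 23205
23205 = 3 · 7735
7735 = 5 · 1547
1547 = 7 · 221
221 = 13 · 17
46410 = 2 · 3 · 5 · 7 · 13 · 17, which has 6 distinct prime factors.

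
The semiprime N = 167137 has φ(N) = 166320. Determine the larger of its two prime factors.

φ(n) = (p−1)(q−1) = n − (p+q) + 1, so p + q = 167137 − 166320 + 1 = 818.
p and q are the roots of t² − 818t + 167137 = 0.
Discriminant: 818² − 4·167137 = 669124 − 668548 = 576; √576 = 24.
q = (818 − 24)/2 = 397, p = (818 + 24)/2 = 421.
Check: 397 · 421 = 167137.

421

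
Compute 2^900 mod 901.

611

2^1 ≡ 2 (mod 901)
2^2 ≡ 2^2 = 4 ≡ 4 (mod 901)
2^4 ≡ 4^2 = 16 ≡ 16 (mod 901)
2^8 ≡ 16^2 = 256 ≡ 256 (mod 901)
2^16 ≡ 256^2 = 65536 ≡ 664 (mod 901)
2^32 ≡ 664^2 = 440896 ≡ 307 (mod 901)
2^64 ≡ 307^2 = 94249 ≡ 545 (mod 901)
2^128 ≡ 545^2 = 297025 ≡ 596 (mod 901)
2^256 ≡ 596^2 = 355216 ≡ 222 (mod 901)
2^512 ≡ 222^2 = 49284 ≡ 630 (mod 901)
900 = 512 + 256 + 128 + 4 in binary powers of 2.
So 2^900 ≡ 630 · 222 · 596 · 16 ≡ 611 (mod 901).
Since 611 ≠ 1, base 2 is a Fermat witness: 901 is composite.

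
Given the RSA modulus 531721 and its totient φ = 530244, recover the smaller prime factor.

619

φ(n) = (p−1)(q−1) = n − (p+q) + 1, so p + q = 531721 − 530244 + 1 = 1478.
p and q are the roots of t² − 1478t + 531721 = 0.
Discriminant: 1478² − 4·531721 = 2184484 − 2126884 = 57600; √57600 = 240.
q = (1478 − 240)/2 = 619, p = (1478 + 240)/2 = 859.
Check: 619 · 859 = 531721.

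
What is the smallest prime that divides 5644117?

5644117 is odd.
Digit sum 28, not divisible by 3.
Ends in 7: not divisible by 5.
7: 5644117 = 7·806302 + 3
11: 5644117 = 11·513101 + 6
13: 5644117 = 13·434162 + 11
17: 5644117 = 17·332006 + 15
19: 5644117 = 19·297058 + 15
23: 5644117 = 23·245396 + 9
29: 5644117 = 29·194624 + 21
31: 5644117 = 31·182068 + 9
37: 5644117 = 37·152543 + 26
41: 5644117 = 41·137661 + 16
43: 5644117 = 43·131258 + 23
47: 5644117 = 47·120087 + 28
53: 5644117 = 53·106492 + 41
59: 5644117 = 59·95663

59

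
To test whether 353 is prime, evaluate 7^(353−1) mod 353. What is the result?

1

7^1 ≡ 7 (mod 353)
7^2 ≡ 7^2 = 49 ≡ 49 (mod 353)
7^4 ≡ 49^2 = 2401 ≡ 283 (mod 353)
7^8 ≡ 283^2 = 80089 ≡ 311 (mod 353)
7^16 ≡ 311^2 = 96721 ≡ 352 (mod 353)
7^32 ≡ 352^2 = 123904 ≡ 1 (mod 353)
7^64 ≡ 1^2 = 1 ≡ 1 (mod 353)
7^128 ≡ 1^2 = 1 ≡ 1 (mod 353)
7^256 ≡ 1^2 = 1 ≡ 1 (mod 353)
352 = 256 + 64 + 32 in binary powers of 2.
So 7^352 ≡ 1 · 1 · 1 ≡ 1 (mod 353).
Since the result is 1, base 7 gives no evidence that 353 is composite.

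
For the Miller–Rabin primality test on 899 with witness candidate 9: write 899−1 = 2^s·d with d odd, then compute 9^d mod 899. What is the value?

899 − 1 = 898 = 2^1 · 449, so d = 449.
9^1 ≡ 9 (mod 899)
9^2 ≡ 9^2 = 81 ≡ 81 (mod 899)
9^4 ≡ 81^2 = 6561 ≡ 268 (mod 899)
9^8 ≡ 268^2 = 71824 ≡ 803 (mod 899)
9^16 ≡ 803^2 = 644809 ≡ 226 (mod 899)
9^32 ≡ 226^2 = 51076 ≡ 732 (mod 899)
9^64 ≡ 732^2 = 535824 ≡ 20 (mod 899)
9^128 ≡ 20^2 = 400 ≡ 400 (mod 899)
9^256 ≡ 400^2 = 160000 ≡ 877 (mod 899)
449 = 256 + 128 + 64 + 1 in binary powers of 2.
So 9^449 ≡ 877 · 400 · 20 · 9 ≡ 38 (mod 899).
Squaring chain: 38; never reaches −1, so base 9 is a Miller–Rabin witness that 899 is composite.

38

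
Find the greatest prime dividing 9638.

79

9638 = 2 · 4819
4819 = 61 · 79
79 is prime.
So 9638 = 2 · 61 · 79; the largest prime factor is 79.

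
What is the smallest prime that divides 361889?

11

361889 is odd.
Digit sum 35, not divisible by 3.
Ends in 9: not divisible by 5.
7: 361889 = 7·51698 + 3
11: 361889 = 11·32899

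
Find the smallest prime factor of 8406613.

71

8406613 is odd.
Digit sum 28, not divisible by 3.
Ends in 3: not divisible by 5.
7: 8406613 = 7·1200944 + 5
11: 8406613 = 11·764237 + 6
13: 8406613 = 13·646662 + 7
17: 8406613 = 17·494506 + 11
19: 8406613 = 19·442453 + 6
23: 8406613 = 23·365504 + 21
29: 8406613 = 29·289883 + 6
31: 8406613 = 31·271181 + 2
37: 8406613 = 37·227205 + 28
41: 8406613 = 41·205039 + 14
43: 8406613 = 43·195502 + 27
47: 8406613 = 47·178864 + 5
53: 8406613 = 53·158615 + 18
59: 8406613 = 59·142484 + 57
61: 8406613 = 61·137813 + 20
67: 8406613 = 67·125471 + 56
71: 8406613 = 71·118403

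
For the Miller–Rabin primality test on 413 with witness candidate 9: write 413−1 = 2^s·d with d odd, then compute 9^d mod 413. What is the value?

86

413 − 1 = 412 = 2^2 · 103, so d = 103.
9^1 ≡ 9 (mod 413)
9^2 ≡ 9^2 = 81 ≡ 81 (mod 413)
9^4 ≡ 81^2 = 6561 ≡ 366 (mod 413)
9^8 ≡ 366^2 = 133956 ≡ 144 (mod 413)
9^16 ≡ 144^2 = 20736 ≡ 86 (mod 413)
9^32 ≡ 86^2 = 7396 ≡ 375 (mod 413)
9^64 ≡ 375^2 = 140625 ≡ 205 (mod 413)
103 = 64 + 32 + 4 + 2 + 1 in binary powers of 2.
So 9^103 ≡ 205 · 375 · 366 · 81 · 9 ≡ 86 (mod 413).
Squaring chain: 86 → 375; never reaches −1, so base 9 is a Miller–Rabin witness that 413 is composite.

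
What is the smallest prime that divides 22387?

22387 is odd.
Digit sum 22, not divisible by 3.
Ends in 7: not divisible by 5.
7: 22387 = 7·3198 + 1
11: 22387 = 11·2035 + 2
13: 22387 = 13·1722 + 1
17: 22387 = 17·1316 + 15
19: 22387 = 19·1178 + 5
23: 22387 = 23·973 + 8
29: 22387 = 29·771 + 28
31: 22387 = 31·722 + 5
37: 22387 = 37·605 + 2
41: 22387 = 41·546 + 1
43: 22387 = 43·520 + 27
47: 22387 = 47·476 + 15
53: 22387 = 53·422 + 21
59: 22387 = 59·379 + 26
61: 22387 = 61·367

61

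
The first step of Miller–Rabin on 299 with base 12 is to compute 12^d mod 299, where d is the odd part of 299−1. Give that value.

299 − 1 = 298 = 2^1 · 149, so d = 149.
12^1 ≡ 12 (mod 299)
12^2 ≡ 12^2 = 144 ≡ 144 (mod 299)
12^4 ≡ 144^2 = 20736 ≡ 105 (mod 299)
12^8 ≡ 105^2 = 11025 ≡ 261 (mod 299)
12^16 ≡ 261^2 = 68121 ≡ 248 (mod 299)
12^32 ≡ 248^2 = 61504 ≡ 209 (mod 299)
12^64 ≡ 209^2 = 43681 ≡ 27 (mod 299)
12^128 ≡ 27^2 = 729 ≡ 131 (mod 299)
149 = 128 + 16 + 4 + 1 in binary powers of 2.
So 12^149 ≡ 131 · 248 · 105 · 12 ≡ 285 (mod 299).
Squaring chain: 285; never reaches −1, so base 12 is a Miller–Rabin witness that 299 is composite.

285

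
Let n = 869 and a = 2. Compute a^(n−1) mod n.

2^1 ≡ 2 (mod 869)
2^2 ≡ 2^2 = 4 ≡ 4 (mod 869)
2^4 ≡ 4^2 = 16 ≡ 16 (mod 869)
2^8 ≡ 16^2 = 256 ≡ 256 (mod 869)
2^16 ≡ 256^2 = 65536 ≡ 361 (mod 869)
2^32 ≡ 361^2 = 130321 ≡ 840 (mod 869)
2^64 ≡ 840^2 = 705600 ≡ 841 (mod 869)
2^128 ≡ 841^2 = 707281 ≡ 784 (mod 869)
2^256 ≡ 784^2 = 614656 ≡ 273 (mod 869)
2^512 ≡ 273^2 = 74529 ≡ 664 (mod 869)
868 = 512 + 256 + 64 + 32 + 4 in binary powers of 2.
So 2^868 ≡ 664 · 273 · 841 · 840 · 16 ≡ 234 (mod 869).
Since 234 ≠ 1, base 2 is a Fermat witness: 869 is composite.

234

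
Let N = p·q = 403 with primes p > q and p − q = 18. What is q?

Since p = q + 18, we have 403 = q(q + 18), so q² + 18q − 403 = 0.
Discriminant: 18² + 4·403 = 324 + 1612 = 1936; √1936 = 44.
q = (−18 + 44)/2 = 13, and p = q + 18 = 31.
Check: 13 · 31 = 403.

13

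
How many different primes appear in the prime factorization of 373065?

373065 = 3 · 124355
124355 = 5 · 24871
24871 = 7 · 3553
3553 = 11 · 323
323 = 17 · 19
373065 = 3 · 5 · 7 · 11 · 17 · 19, which has 6 distinct prime factors.

6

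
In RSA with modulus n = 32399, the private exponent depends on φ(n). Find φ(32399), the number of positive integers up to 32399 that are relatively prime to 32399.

Factor: 32399 = 179 · 181.
φ(32399) = (179−1) · (181−1) = 178 · 180 = 32040.

32040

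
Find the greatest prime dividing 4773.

4773 = 3 · 1591
1591 = 37 · 43
43 is prime.
So 4773 = 3 · 37 · 43; the largest prime factor is 43.

43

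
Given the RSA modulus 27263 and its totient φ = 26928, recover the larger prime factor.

φ(n) = (p−1)(q−1) = n − (p+q) + 1, so p + q = 27263 − 26928 + 1 = 336.
p and q are the roots of t² − 336t + 27263 = 0.
Discriminant: 336² − 4·27263 = 112896 − 109052 = 3844; √3844 = 62.
q = (336 − 62)/2 = 137, p = (336 + 62)/2 = 199.
Check: 137 · 199 = 27263.

199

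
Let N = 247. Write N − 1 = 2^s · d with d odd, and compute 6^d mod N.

125

247 − 1 = 246 = 2^1 · 123, so d = 123.
6^1 ≡ 6 (mod 247)
6^2 ≡ 6^2 = 36 ≡ 36 (mod 247)
6^4 ≡ 36^2 = 1296 ≡ 61 (mod 247)
6^8 ≡ 61^2 = 3721 ≡ 16 (mod 247)
6^16 ≡ 16^2 = 256 ≡ 9 (mod 247)
6^32 ≡ 9^2 = 81 ≡ 81 (mod 247)
6^64 ≡ 81^2 = 6561 ≡ 139 (mod 247)
123 = 64 + 32 + 16 + 8 + 2 + 1 in binary powers of 2.
So 6^123 ≡ 139 · 81 · 9 · 16 · 36 · 6 ≡ 125 (mod 247).
Squaring chain: 125; never reaches −1, so base 6 is a Miller–Rabin witness that 247 is composite.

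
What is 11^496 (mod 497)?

11^1 ≡ 11 (mod 497)
11^2 ≡ 11^2 = 121 ≡ 121 (mod 497)
11^4 ≡ 121^2 = 14641 ≡ 228 (mod 497)
11^8 ≡ 228^2 = 51984 ≡ 296 (mod 497)
11^16 ≡ 296^2 = 87616 ≡ 144 (mod 497)
11^32 ≡ 144^2 = 20736 ≡ 359 (mod 497)
11^64 ≡ 359^2 = 128881 ≡ 158 (mod 497)
11^128 ≡ 158^2 = 24964 ≡ 114 (mod 497)
11^256 ≡ 114^2 = 12996 ≡ 74 (mod 497)
496 = 256 + 128 + 64 + 32 + 16 in binary powers of 2.
So 11^496 ≡ 74 · 114 · 158 · 359 · 144 ≡ 466 (mod 497).
Since 466 ≠ 1, base 11 is a Fermat witness: 497 is composite.

466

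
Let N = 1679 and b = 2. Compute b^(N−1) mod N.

892

2^1 ≡ 2 (mod 1679)
2^2 ≡ 2^2 = 4 ≡ 4 (mod 1679)
2^4 ≡ 4^2 = 16 ≡ 16 (mod 1679)
2^8 ≡ 16^2 = 256 ≡ 256 (mod 1679)
2^16 ≡ 256^2 = 65536 ≡ 55 (mod 1679)
2^32 ≡ 55^2 = 3025 ≡ 1346 (mod 1679)
2^64 ≡ 1346^2 = 1811716 ≡ 75 (mod 1679)
2^128 ≡ 75^2 = 5625 ≡ 588 (mod 1679)
2^256 ≡ 588^2 = 345744 ≡ 1549 (mod 1679)
2^512 ≡ 1549^2 = 2399401 ≡ 110 (mod 1679)
2^1024 ≡ 110^2 = 12100 ≡ 347 (mod 1679)
1678 = 1024 + 512 + 128 + 8 + 4 + 2 in binary powers of 2.
So 2^1678 ≡ 347 · 110 · 588 · 256 · 16 · 4 ≡ 892 (mod 1679).
Since 892 ≠ 1, base 2 is a Fermat witness: 1679 is composite.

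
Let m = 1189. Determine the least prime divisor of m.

1189 is odd.
Digit sum 19, not divisible by 3.
Ends in 9: not divisible by 5.
7: 1189 = 7·169 + 6
11: 1189 = 11·108 + 1
13: 1189 = 13·91 + 6
17: 1189 = 17·69 + 16
19: 1189 = 19·62 + 11
23: 1189 = 23·51 + 16
29: 1189 = 29·41

29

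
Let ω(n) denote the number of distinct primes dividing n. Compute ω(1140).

1140 = 2^2 · 285
285 = 3 · 95
95 = 5 · 19
1140 = 2^2 · 3 · 5 · 19, which has 4 distinct prime factors.

4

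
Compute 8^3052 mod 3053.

2581

8^1 ≡ 8 (mod 3053)
8^2 ≡ 8^2 = 64 ≡ 64 (mod 3053)
8^4 ≡ 64^2 = 4096 ≡ 1043 (mod 3053)
8^8 ≡ 1043^2 = 1087849 ≡ 981 (mod 3053)
8^16 ≡ 981^2 = 962361 ≡ 666 (mod 3053)
8^32 ≡ 666^2 = 443556 ≡ 871 (mod 3053)
8^64 ≡ 871^2 = 758641 ≡ 1497 (mod 3053)
8^128 ≡ 1497^2 = 2241009 ≡ 107 (mod 3053)
8^256 ≡ 107^2 = 11449 ≡ 2290 (mod 3053)
8^512 ≡ 2290^2 = 5244100 ≡ 2099 (mod 3053)
8^1024 ≡ 2099^2 = 4405801 ≡ 322 (mod 3053)
8^2048 ≡ 322^2 = 103684 ≡ 2935 (mod 3053)
3052 = 2048 + 512 + 256 + 128 + 64 + 32 + 8 + 4 in binary powers of 2.
So 8^3052 ≡ 2935 · 2099 · 2290 · 107 · 1497 · 871 · 981 · 1043 ≡ 2581 (mod 3053).
Since 2581 ≠ 1, base 8 is a Fermat witness: 3053 is composite.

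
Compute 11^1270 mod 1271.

811

11^1 ≡ 11 (mod 1271)
11^2 ≡ 11^2 = 121 ≡ 121 (mod 1271)
11^4 ≡ 121^2 = 14641 ≡ 660 (mod 1271)
11^8 ≡ 660^2 = 435600 ≡ 918 (mod 1271)
11^16 ≡ 918^2 = 842724 ≡ 51 (mod 1271)
11^32 ≡ 51^2 = 2601 ≡ 59 (mod 1271)
11^64 ≡ 59^2 = 3481 ≡ 939 (mod 1271)
11^128 ≡ 939^2 = 881721 ≡ 918 (mod 1271)
11^256 ≡ 918^2 = 842724 ≡ 51 (mod 1271)
11^512 ≡ 51^2 = 2601 ≡ 59 (mod 1271)
11^1024 ≡ 59^2 = 3481 ≡ 939 (mod 1271)
1270 = 1024 + 128 + 64 + 32 + 16 + 4 + 2 in binary powers of 2.
So 11^1270 ≡ 939 · 918 · 939 · 59 · 51 · 660 · 121 ≡ 811 (mod 1271).
Since 811 ≠ 1, base 11 is a Fermat witness: 1271 is composite.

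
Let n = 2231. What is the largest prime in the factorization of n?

2231 = 23 · 97
97 is prime.
So 2231 = 23 · 97; the largest prime factor is 97.

97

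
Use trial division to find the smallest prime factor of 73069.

73069 is odd.
Digit sum 25, not divisible by 3.
Ends in 9: not divisible by 5.
7: 73069 = 7·10438 + 3
11: 73069 = 11·6642 + 7
13: 73069 = 13·5620 + 9
17: 73069 = 17·4298 + 3
19: 73069 = 19·3845 + 14
23: 73069 = 23·3176 + 21
29: 73069 = 29·2519 + 18
31: 73069 = 31·2357 + 2
37: 73069 = 37·1974 + 31
41: 73069 = 41·1782 + 7
43: 73069 = 43·1699 + 12
47: 73069 = 47·1554 + 31
53: 73069 = 53·1378 + 35
59: 73069 = 59·1238 + 27
61: 73069 = 61·1197 + 52
67: 73069 = 67·1090 + 39
71: 73069 = 71·1029 + 10
73: 73069 = 73·1000 + 69
79: 73069 = 79·924 + 73
83: 73069 = 83·880 + 29
89: 73069 = 89·821

89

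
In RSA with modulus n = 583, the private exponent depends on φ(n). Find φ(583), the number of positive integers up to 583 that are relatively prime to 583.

520

Factor: 583 = 11 · 53.
φ(583) = (11−1) · (53−1) = 10 · 52 = 520.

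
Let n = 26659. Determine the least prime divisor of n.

53

26659 is odd.
Digit sum 28, not divisible by 3.
Ends in 9: not divisible by 5.
7: 26659 = 7·3808 + 3
11: 26659 = 11·2423 + 6
13: 26659 = 13·2050 + 9
17: 26659 = 17·1568 + 3
19: 26659 = 19·1403 + 2
23: 26659 = 23·1159 + 2
29: 26659 = 29·919 + 8
31: 26659 = 31·859 + 30
37: 26659 = 37·720 + 19
41: 26659 = 41·650 + 9
43: 26659 = 43·619 + 42
47: 26659 = 47·567 + 10
53: 26659 = 53·503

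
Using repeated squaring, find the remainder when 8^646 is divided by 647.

8^1 ≡ 8 (mod 647)
8^2 ≡ 8^2 = 64 ≡ 64 (mod 647)
8^4 ≡ 64^2 = 4096 ≡ 214 (mod 647)
8^8 ≡ 214^2 = 45796 ≡ 506 (mod 647)
8^16 ≡ 506^2 = 256036 ≡ 471 (mod 647)
8^32 ≡ 471^2 = 221841 ≡ 567 (mod 647)
8^64 ≡ 567^2 = 321489 ≡ 577 (mod 647)
8^128 ≡ 577^2 = 332929 ≡ 371 (mod 647)
8^256 ≡ 371^2 = 137641 ≡ 477 (mod 647)
8^512 ≡ 477^2 = 227529 ≡ 432 (mod 647)
646 = 512 + 128 + 4 + 2 in binary powers of 2.
So 8^646 ≡ 432 · 371 · 214 · 64 ≡ 1 (mod 647).
Since the result is 1, base 8 gives no evidence that 647 is composite.

1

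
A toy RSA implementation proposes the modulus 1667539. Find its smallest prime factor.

1667539 is odd.
Digit sum 37, not divisible by 3.
Ends in 9: not divisible by 5.
7: 1667539 = 7·238219 + 6
11: 1667539 = 11·151594 + 5
13: 1667539 = 13·128272 + 3
17: 1667539 = 17·98090 + 9
19: 1667539 = 19·87765 + 4
23: 1667539 = 23·72501 + 16
29: 1667539 = 29·57501 + 10
31: 1667539 = 31·53791 + 18
37: 1667539 = 37·45068 + 23
41: 1667539 = 41·40671 + 28
43: 1667539 = 43·38779 + 42
47: 1667539 = 47·35479 + 26
53: 1667539 = 53·31463

53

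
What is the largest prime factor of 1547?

1547 = 7 · 221
221 = 13 · 17
17 is prime.
So 1547 = 7 · 13 · 17; the largest prime factor is 17.

17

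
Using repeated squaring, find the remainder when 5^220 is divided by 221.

5^1 ≡ 5 (mod 221)
5^2 ≡ 5^2 = 25 ≡ 25 (mod 221)
5^4 ≡ 25^2 = 625 ≡ 183 (mod 221)
5^8 ≡ 183^2 = 33489 ≡ 118 (mod 221)
5^16 ≡ 118^2 = 13924 ≡ 1 (mod 221)
5^32 ≡ 1^2 = 1 ≡ 1 (mod 221)
5^64 ≡ 1^2 = 1 ≡ 1 (mod 221)
5^128 ≡ 1^2 = 1 ≡ 1 (mod 221)
220 = 128 + 64 + 16 + 8 + 4 in binary powers of 2.
So 5^220 ≡ 1 · 1 · 1 · 118 · 183 ≡ 157 (mod 221).
Since 157 ≠ 1, base 5 is a Fermat witness: 221 is composite.

157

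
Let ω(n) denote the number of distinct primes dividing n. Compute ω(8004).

8004 = 2^2 · 2001
2001 = 3 · 667
667 = 23 · 29
8004 = 2^2 · 3 · 23 · 29, which has 4 distinct prime factors.

4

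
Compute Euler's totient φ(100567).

Factor: 100567 = 19 · 67 · 79.
φ(100567) = (19−1) · (67−1) · (79−1) = 18 · 66 · 78 = 92664.

92664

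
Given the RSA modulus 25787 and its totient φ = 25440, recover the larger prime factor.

241

φ(n) = (p−1)(q−1) = n − (p+q) + 1, so p + q = 25787 − 25440 + 1 = 348.
p and q are the roots of t² − 348t + 25787 = 0.
Discriminant: 348² − 4·25787 = 121104 − 103148 = 17956; √17956 = 134.
q = (348 − 134)/2 = 107, p = (348 + 134)/2 = 241.
Check: 107 · 241 = 25787.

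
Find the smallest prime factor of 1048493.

41

1048493 is odd.
Digit sum 29, not divisible by 3.
Ends in 3: not divisible by 5.
7: 1048493 = 7·149784 + 5
11: 1048493 = 11·95317 + 6
13: 1048493 = 13·80653 + 4
17: 1048493 = 17·61676 + 1
19: 1048493 = 19·55183 + 16
23: 1048493 = 23·45586 + 15
29: 1048493 = 29·36154 + 27
31: 1048493 = 31·33822 + 11
37: 1048493 = 37·28337 + 24
41: 1048493 = 41·25573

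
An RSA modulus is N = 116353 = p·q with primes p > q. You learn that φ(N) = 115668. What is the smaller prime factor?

φ(n) = (p−1)(q−1) = n − (p+q) + 1, so p + q = 116353 − 115668 + 1 = 686.
p and q are the roots of t² − 686t + 116353 = 0.
Discriminant: 686² − 4·116353 = 470596 − 465412 = 5184; √5184 = 72.
q = (686 − 72)/2 = 307, p = (686 + 72)/2 = 379.
Check: 307 · 379 = 116353.

307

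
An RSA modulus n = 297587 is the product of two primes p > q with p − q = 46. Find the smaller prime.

523

Since p = q + 46, we have 297587 = q(q + 46), so q² + 46q − 297587 = 0.
Discriminant: 46² + 4·297587 = 2116 + 1190348 = 1192464; √1192464 = 1092.
q = (−46 + 1092)/2 = 523, and p = q + 46 = 569.
Check: 523 · 569 = 297587.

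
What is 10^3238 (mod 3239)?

10^1 ≡ 10 (mod 3239)
10^2 ≡ 10^2 = 100 ≡ 100 (mod 3239)
10^4 ≡ 100^2 = 10000 ≡ 283 (mod 3239)
10^8 ≡ 283^2 = 80089 ≡ 2353 (mod 3239)
10^16 ≡ 2353^2 = 5536609 ≡ 1158 (mod 3239)
10^32 ≡ 1158^2 = 1340964 ≡ 18 (mod 3239)
10^64 ≡ 18^2 = 324 ≡ 324 (mod 3239)
10^128 ≡ 324^2 = 104976 ≡ 1328 (mod 3239)
10^256 ≡ 1328^2 = 1763584 ≡ 1568 (mod 3239)
10^512 ≡ 1568^2 = 2458624 ≡ 223 (mod 3239)
10^1024 ≡ 223^2 = 49729 ≡ 1144 (mod 3239)
10^2048 ≡ 1144^2 = 1308736 ≡ 180 (mod 3239)
3238 = 2048 + 1024 + 128 + 32 + 4 + 2 in binary powers of 2.
So 10^3238 ≡ 180 · 1144 · 1328 · 18 · 283 · 100 ≡ 3091 (mod 3239).
Since 3091 ≠ 1, base 10 is a Fermat witness: 3239 is composite.

3091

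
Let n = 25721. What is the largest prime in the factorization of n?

89

25721 = 17 · 1513
1513 = 17 · 89
89 is prime.
So 25721 = 17^2 · 89; the largest prime factor is 89.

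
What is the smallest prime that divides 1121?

19

1121 is odd.
Digit sum 5, not divisible by 3.
Ends in 1: not divisible by 5.
7: 1121 = 7·160 + 1
11: 1121 = 11·101 + 10
13: 1121 = 13·86 + 3
17: 1121 = 17·65 + 16
19: 1121 = 19·59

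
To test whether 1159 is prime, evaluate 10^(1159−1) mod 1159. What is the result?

163

10^1 ≡ 10 (mod 1159)
10^2 ≡ 10^2 = 100 ≡ 100 (mod 1159)
10^4 ≡ 100^2 = 10000 ≡ 728 (mod 1159)
10^8 ≡ 728^2 = 529984 ≡ 321 (mod 1159)
10^16 ≡ 321^2 = 103041 ≡ 1049 (mod 1159)
10^32 ≡ 1049^2 = 1100401 ≡ 510 (mod 1159)
10^64 ≡ 510^2 = 260100 ≡ 484 (mod 1159)
10^128 ≡ 484^2 = 234256 ≡ 138 (mod 1159)
10^256 ≡ 138^2 = 19044 ≡ 500 (mod 1159)
10^512 ≡ 500^2 = 250000 ≡ 815 (mod 1159)
10^1024 ≡ 815^2 = 664225 ≡ 118 (mod 1159)
1158 = 1024 + 128 + 4 + 2 in binary powers of 2.
So 10^1158 ≡ 118 · 138 · 728 · 100 ≡ 163 (mod 1159).
Since 163 ≠ 1, base 10 is a Fermat witness: 1159 is composite.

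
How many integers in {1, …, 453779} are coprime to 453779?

433440

Factor: 453779 = 43 · 61 · 173.
φ(453779) = (43−1) · (61−1) · (173−1) = 42 · 60 · 172 = 433440.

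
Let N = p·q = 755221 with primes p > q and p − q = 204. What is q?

Since p = q + 204, we have 755221 = q(q + 204), so q² + 204q − 755221 = 0.
Discriminant: 204² + 4·755221 = 41616 + 3020884 = 3062500; √3062500 = 1750.
q = (−204 + 1750)/2 = 773, and p = q + 204 = 977.
Check: 773 · 977 = 755221.

773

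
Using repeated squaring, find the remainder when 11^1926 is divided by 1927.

484

11^1 ≡ 11 (mod 1927)
11^2 ≡ 11^2 = 121 ≡ 121 (mod 1927)
11^4 ≡ 121^2 = 14641 ≡ 1152 (mod 1927)
11^8 ≡ 1152^2 = 1327104 ≡ 1328 (mod 1927)
11^16 ≡ 1328^2 = 1763584 ≡ 379 (mod 1927)
11^32 ≡ 379^2 = 143641 ≡ 1043 (mod 1927)
11^64 ≡ 1043^2 = 1087849 ≡ 1021 (mod 1927)
11^128 ≡ 1021^2 = 1042441 ≡ 1861 (mod 1927)
11^256 ≡ 1861^2 = 3463321 ≡ 502 (mod 1927)
11^512 ≡ 502^2 = 252004 ≡ 1494 (mod 1927)
11^1024 ≡ 1494^2 = 2232036 ≡ 570 (mod 1927)
1926 = 1024 + 512 + 256 + 128 + 4 + 2 in binary powers of 2.
So 11^1926 ≡ 570 · 1494 · 502 · 1861 · 1152 · 121 ≡ 484 (mod 1927).
Since 484 ≠ 1, base 11 is a Fermat witness: 1927 is composite.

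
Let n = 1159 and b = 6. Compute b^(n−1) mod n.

6^1 ≡ 6 (mod 1159)
6^2 ≡ 6^2 = 36 ≡ 36 (mod 1159)
6^4 ≡ 36^2 = 1296 ≡ 137 (mod 1159)
6^8 ≡ 137^2 = 18769 ≡ 225 (mod 1159)
6^16 ≡ 225^2 = 50625 ≡ 788 (mod 1159)
6^32 ≡ 788^2 = 620944 ≡ 879 (mod 1159)
6^64 ≡ 879^2 = 772641 ≡ 747 (mod 1159)
6^128 ≡ 747^2 = 558009 ≡ 530 (mod 1159)
6^256 ≡ 530^2 = 280900 ≡ 422 (mod 1159)
6^512 ≡ 422^2 = 178084 ≡ 757 (mod 1159)
6^1024 ≡ 757^2 = 573049 ≡ 503 (mod 1159)
1158 = 1024 + 128 + 4 + 2 in binary powers of 2.
So 6^1158 ≡ 503 · 530 · 137 · 36 ≡ 125 (mod 1159).
Since 125 ≠ 1, base 6 is a Fermat witness: 1159 is composite.

125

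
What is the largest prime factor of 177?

177 = 3 · 59
59 is prime.
So 177 = 3 · 59; the largest prime factor is 59.

59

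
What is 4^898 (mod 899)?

4^1 ≡ 4 (mod 899)
4^2 ≡ 4^2 = 16 ≡ 16 (mod 899)
4^4 ≡ 16^2 = 256 ≡ 256 (mod 899)
4^8 ≡ 256^2 = 65536 ≡ 808 (mod 899)
4^16 ≡ 808^2 = 652864 ≡ 190 (mod 899)
4^32 ≡ 190^2 = 36100 ≡ 140 (mod 899)
4^64 ≡ 140^2 = 19600 ≡ 721 (mod 899)
4^128 ≡ 721^2 = 519841 ≡ 219 (mod 899)
4^256 ≡ 219^2 = 47961 ≡ 314 (mod 899)
4^512 ≡ 314^2 = 98596 ≡ 605 (mod 899)
898 = 512 + 256 + 128 + 2 in binary powers of 2.
So 4^898 ≡ 605 · 314 · 219 · 16 ≡ 219 (mod 899).
Since 219 ≠ 1, base 4 is a Fermat witness: 899 is composite.

219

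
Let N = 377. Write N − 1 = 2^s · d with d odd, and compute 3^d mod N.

377 − 1 = 376 = 2^3 · 47, so d = 47.
3^1 ≡ 3 (mod 377)
3^2 ≡ 3^2 = 9 ≡ 9 (mod 377)
3^4 ≡ 9^2 = 81 ≡ 81 (mod 377)
3^8 ≡ 81^2 = 6561 ≡ 152 (mod 377)
3^16 ≡ 152^2 = 23104 ≡ 107 (mod 377)
3^32 ≡ 107^2 = 11449 ≡ 139 (mod 377)
47 = 32 + 8 + 4 + 2 + 1 in binary powers of 2.
So 3^47 ≡ 139 · 152 · 81 · 9 · 3 ≡ 308 (mod 377).
Squaring chain: 308 → 237 → 373; never reaches −1, so base 3 is a Miller–Rabin witness that 377 is composite.

308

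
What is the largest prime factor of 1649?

97

1649 = 17 · 97
97 is prime.
So 1649 = 17 · 97; the largest prime factor is 97.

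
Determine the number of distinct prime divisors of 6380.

4

6380 = 2^2 · 1595
1595 = 5 · 319
319 = 11 · 29
6380 = 2^2 · 5 · 11 · 29, which has 4 distinct prime factors.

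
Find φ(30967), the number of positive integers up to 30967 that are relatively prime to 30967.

30616

Factor: 30967 = 173 · 179.
φ(30967) = (173−1) · (179−1) = 172 · 178 = 30616.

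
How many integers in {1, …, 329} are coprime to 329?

Factor: 329 = 7 · 47.
φ(329) = (7−1) · (47−1) = 6 · 46 = 276.

276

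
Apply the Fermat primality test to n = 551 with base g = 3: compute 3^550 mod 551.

3^1 ≡ 3 (mod 551)
3^2 ≡ 3^2 = 9 ≡ 9 (mod 551)
3^4 ≡ 9^2 = 81 ≡ 81 (mod 551)
3^8 ≡ 81^2 = 6561 ≡ 500 (mod 551)
3^16 ≡ 500^2 = 250000 ≡ 397 (mod 551)
3^32 ≡ 397^2 = 157609 ≡ 23 (mod 551)
3^64 ≡ 23^2 = 529 ≡ 529 (mod 551)
3^128 ≡ 529^2 = 279841 ≡ 484 (mod 551)
3^256 ≡ 484^2 = 234256 ≡ 81 (mod 551)
3^512 ≡ 81^2 = 6561 ≡ 500 (mod 551)
550 = 512 + 32 + 4 + 2 in binary powers of 2.
So 3^550 ≡ 500 · 23 · 81 · 9 ≡ 35 (mod 551).
Since 35 ≠ 1, base 3 is a Fermat witness: 551 is composite.

35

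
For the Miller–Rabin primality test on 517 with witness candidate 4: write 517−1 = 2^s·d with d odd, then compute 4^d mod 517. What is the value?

517 − 1 = 516 = 2^2 · 129, so d = 129.
4^1 ≡ 4 (mod 517)
4^2 ≡ 4^2 = 16 ≡ 16 (mod 517)
4^4 ≡ 16^2 = 256 ≡ 256 (mod 517)
4^8 ≡ 256^2 = 65536 ≡ 394 (mod 517)
4^16 ≡ 394^2 = 155236 ≡ 136 (mod 517)
4^32 ≡ 136^2 = 18496 ≡ 401 (mod 517)
4^64 ≡ 401^2 = 160801 ≡ 14 (mod 517)
4^128 ≡ 14^2 = 196 ≡ 196 (mod 517)
129 = 128 + 1 in binary powers of 2.
So 4^129 ≡ 196 · 4 ≡ 267 (mod 517).
Squaring chain: 267 → 460; never reaches −1, so base 4 is a Miller–Rabin witness that 517 is composite.

267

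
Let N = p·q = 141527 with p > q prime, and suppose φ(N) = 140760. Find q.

307

φ(n) = (p−1)(q−1) = n − (p+q) + 1, so p + q = 141527 − 140760 + 1 = 768.
p and q are the roots of t² − 768t + 141527 = 0.
Discriminant: 768² − 4·141527 = 589824 − 566108 = 23716; √23716 = 154.
q = (768 − 154)/2 = 307, p = (768 + 154)/2 = 461.
Check: 307 · 461 = 141527.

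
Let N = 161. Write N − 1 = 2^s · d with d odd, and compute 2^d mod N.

161 − 1 = 160 = 2^5 · 5, so d = 5.
2^1 ≡ 2 (mod 161)
2^2 ≡ 2^2 = 4 ≡ 4 (mod 161)
2^4 ≡ 4^2 = 16 ≡ 16 (mod 161)
5 = 4 + 1 in binary powers of 2.
So 2^5 ≡ 16 · 2 ≡ 32 (mod 161).
Squaring chain: 32 → 58 → 144 → 128 → 123; never reaches −1, so base 2 is a Miller–Rabin witness that 161 is composite.

32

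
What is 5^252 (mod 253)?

5^1 ≡ 5 (mod 253)
5^2 ≡ 5^2 = 25 ≡ 25 (mod 253)
5^4 ≡ 25^2 = 625 ≡ 119 (mod 253)
5^8 ≡ 119^2 = 14161 ≡ 246 (mod 253)
5^16 ≡ 246^2 = 60516 ≡ 49 (mod 253)
5^32 ≡ 49^2 = 2401 ≡ 124 (mod 253)
5^64 ≡ 124^2 = 15376 ≡ 196 (mod 253)
5^128 ≡ 196^2 = 38416 ≡ 213 (mod 253)
252 = 128 + 64 + 32 + 16 + 8 + 4 in binary powers of 2.
So 5^252 ≡ 213 · 196 · 124 · 49 · 246 · 119 ≡ 124 (mod 253).
Since 124 ≠ 1, base 5 is a Fermat witness: 253 is composite.

124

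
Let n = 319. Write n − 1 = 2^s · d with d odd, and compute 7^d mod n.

74

319 − 1 = 318 = 2^1 · 159, so d = 159.
7^1 ≡ 7 (mod 319)
7^2 ≡ 7^2 = 49 ≡ 49 (mod 319)
7^4 ≡ 49^2 = 2401 ≡ 168 (mod 319)
7^8 ≡ 168^2 = 28224 ≡ 152 (mod 319)
7^16 ≡ 152^2 = 23104 ≡ 136 (mod 319)
7^32 ≡ 136^2 = 18496 ≡ 313 (mod 319)
7^64 ≡ 313^2 = 97969 ≡ 36 (mod 319)
7^128 ≡ 36^2 = 1296 ≡ 20 (mod 319)
159 = 128 + 16 + 8 + 4 + 2 + 1 in binary powers of 2.
So 7^159 ≡ 20 · 136 · 152 · 168 · 49 · 7 ≡ 74 (mod 319).
Squaring chain: 74; never reaches −1, so base 7 is a Miller–Rabin witness that 319 is composite.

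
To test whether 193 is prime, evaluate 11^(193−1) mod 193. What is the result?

11^1 ≡ 11 (mod 193)
11^2 ≡ 11^2 = 121 ≡ 121 (mod 193)
11^4 ≡ 121^2 = 14641 ≡ 166 (mod 193)
11^8 ≡ 166^2 = 27556 ≡ 150 (mod 193)
11^16 ≡ 150^2 = 22500 ≡ 112 (mod 193)
11^32 ≡ 112^2 = 12544 ≡ 192 (mod 193)
11^64 ≡ 192^2 = 36864 ≡ 1 (mod 193)
11^128 ≡ 1^2 = 1 ≡ 1 (mod 193)
192 = 128 + 64 in binary powers of 2.
So 11^192 ≡ 1 · 1 ≡ 1 (mod 193).
Since the result is 1, base 11 gives no evidence that 193 is composite.

1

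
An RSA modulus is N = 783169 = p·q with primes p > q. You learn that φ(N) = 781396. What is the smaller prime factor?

φ(n) = (p−1)(q−1) = n − (p+q) + 1, so p + q = 783169 − 781396 + 1 = 1774.
p and q are the roots of t² − 1774t + 783169 = 0.
Discriminant: 1774² − 4·783169 = 3147076 − 3132676 = 14400; √14400 = 120.
q = (1774 − 120)/2 = 827, p = (1774 + 120)/2 = 947.
Check: 827 · 947 = 783169.

827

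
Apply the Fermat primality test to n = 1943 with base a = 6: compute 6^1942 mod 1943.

6^1 ≡ 6 (mod 1943)
6^2 ≡ 6^2 = 36 ≡ 36 (mod 1943)
6^4 ≡ 36^2 = 1296 ≡ 1296 (mod 1943)
6^8 ≡ 1296^2 = 1679616 ≡ 864 (mod 1943)
6^16 ≡ 864^2 = 746496 ≡ 384 (mod 1943)
6^32 ≡ 384^2 = 147456 ≡ 1731 (mod 1943)
6^64 ≡ 1731^2 = 2996361 ≡ 255 (mod 1943)
6^128 ≡ 255^2 = 65025 ≡ 906 (mod 1943)
6^256 ≡ 906^2 = 820836 ≡ 890 (mod 1943)
6^512 ≡ 890^2 = 792100 ≡ 1299 (mod 1943)
6^1024 ≡ 1299^2 = 1687401 ≡ 877 (mod 1943)
1942 = 1024 + 512 + 256 + 128 + 16 + 4 + 2 in binary powers of 2.
So 6^1942 ≡ 877 · 1299 · 890 · 906 · 384 · 1296 · 36 ≡ 1089 (mod 1943).
Since 1089 ≠ 1, base 6 is a Fermat witness: 1943 is composite.

1089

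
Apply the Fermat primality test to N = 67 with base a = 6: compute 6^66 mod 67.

1

6^1 ≡ 6 (mod 67)
6^2 ≡ 6^2 = 36 ≡ 36 (mod 67)
6^4 ≡ 36^2 = 1296 ≡ 23 (mod 67)
6^8 ≡ 23^2 = 529 ≡ 60 (mod 67)
6^16 ≡ 60^2 = 3600 ≡ 49 (mod 67)
6^32 ≡ 49^2 = 2401 ≡ 56 (mod 67)
6^64 ≡ 56^2 = 3136 ≡ 54 (mod 67)
66 = 64 + 2 in binary powers of 2.
So 6^66 ≡ 54 · 36 ≡ 1 (mod 67).
Since the result is 1, base 6 gives no evidence that 67 is composite.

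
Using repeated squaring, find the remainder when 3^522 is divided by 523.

3^1 ≡ 3 (mod 523)
3^2 ≡ 3^2 = 9 ≡ 9 (mod 523)
3^4 ≡ 9^2 = 81 ≡ 81 (mod 523)
3^8 ≡ 81^2 = 6561 ≡ 285 (mod 523)
3^16 ≡ 285^2 = 81225 ≡ 160 (mod 523)
3^32 ≡ 160^2 = 25600 ≡ 496 (mod 523)
3^64 ≡ 496^2 = 246016 ≡ 206 (mod 523)
3^128 ≡ 206^2 = 42436 ≡ 73 (mod 523)
3^256 ≡ 73^2 = 5329 ≡ 99 (mod 523)
3^512 ≡ 99^2 = 9801 ≡ 387 (mod 523)
522 = 512 + 8 + 2 in binary powers of 2.
So 3^522 ≡ 387 · 285 · 9 ≡ 1 (mod 523).
Since the result is 1, base 3 gives no evidence that 523 is composite.

1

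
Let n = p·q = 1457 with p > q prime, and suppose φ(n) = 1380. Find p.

φ(n) = (p−1)(q−1) = n − (p+q) + 1, so p + q = 1457 − 1380 + 1 = 78.
p and q are the roots of t² − 78t + 1457 = 0.
Discriminant: 78² − 4·1457 = 6084 − 5828 = 256; √256 = 16.
q = (78 − 16)/2 = 31, p = (78 + 16)/2 = 47.
Check: 31 · 47 = 1457.

47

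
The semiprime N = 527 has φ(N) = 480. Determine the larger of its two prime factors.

31

φ(n) = (p−1)(q−1) = n − (p+q) + 1, so p + q = 527 − 480 + 1 = 48.
p and q are the roots of t² − 48t + 527 = 0.
Discriminant: 48² − 4·527 = 2304 − 2108 = 196; √196 = 14.
q = (48 − 14)/2 = 17, p = (48 + 14)/2 = 31.
Check: 17 · 31 = 527.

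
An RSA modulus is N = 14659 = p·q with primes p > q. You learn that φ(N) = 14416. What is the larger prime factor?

137

φ(n) = (p−1)(q−1) = n − (p+q) + 1, so p + q = 14659 − 14416 + 1 = 244.
p and q are the roots of t² − 244t + 14659 = 0.
Discriminant: 244² − 4·14659 = 59536 − 58636 = 900; √900 = 30.
q = (244 − 30)/2 = 107, p = (244 + 30)/2 = 137.
Check: 107 · 137 = 14659.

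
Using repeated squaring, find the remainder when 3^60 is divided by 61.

3^1 ≡ 3 (mod 61)
3^2 ≡ 3^2 = 9 ≡ 9 (mod 61)
3^4 ≡ 9^2 = 81 ≡ 20 (mod 61)
3^8 ≡ 20^2 = 400 ≡ 34 (mod 61)
3^16 ≡ 34^2 = 1156 ≡ 58 (mod 61)
3^32 ≡ 58^2 = 3364 ≡ 9 (mod 61)
60 = 32 + 16 + 8 + 4 in binary powers of 2.
So 3^60 ≡ 9 · 58 · 34 · 20 ≡ 1 (mod 61).
Since the result is 1, base 3 gives no evidence that 61 is composite.

1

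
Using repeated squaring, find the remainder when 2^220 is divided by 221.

2^1 ≡ 2 (mod 221)
2^2 ≡ 2^2 = 4 ≡ 4 (mod 221)
2^4 ≡ 4^2 = 16 ≡ 16 (mod 221)
2^8 ≡ 16^2 = 256 ≡ 35 (mod 221)
2^16 ≡ 35^2 = 1225 ≡ 120 (mod 221)
2^32 ≡ 120^2 = 14400 ≡ 35 (mod 221)
2^64 ≡ 35^2 = 1225 ≡ 120 (mod 221)
2^128 ≡ 120^2 = 14400 ≡ 35 (mod 221)
220 = 128 + 64 + 16 + 8 + 4 in binary powers of 2.
So 2^220 ≡ 35 · 120 · 120 · 35 · 16 ≡ 16 (mod 221).
Since 16 ≠ 1, base 2 is a Fermat witness: 221 is composite.

16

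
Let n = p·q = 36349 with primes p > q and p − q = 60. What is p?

223

Since p = q + 60, we have 36349 = q(q + 60), so q² + 60q − 36349 = 0.
Discriminant: 60² + 4·36349 = 3600 + 145396 = 148996; √148996 = 386.
q = (−60 + 386)/2 = 163, and p = q + 60 = 223.
Check: 163 · 223 = 36349.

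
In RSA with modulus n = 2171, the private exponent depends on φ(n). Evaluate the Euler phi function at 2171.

Factor: 2171 = 13 · 167.
φ(2171) = (13−1) · (167−1) = 12 · 166 = 1992.

1992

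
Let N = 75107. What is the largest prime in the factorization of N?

75107 = 19 · 3953
3953 = 59 · 67
67 is prime.
So 75107 = 19 · 59 · 67; the largest prime factor is 67.

67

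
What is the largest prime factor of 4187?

79

4187 = 53 · 79
79 is prime.
So 4187 = 53 · 79; the largest prime factor is 79.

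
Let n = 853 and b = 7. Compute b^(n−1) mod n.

7^1 ≡ 7 (mod 853)
7^2 ≡ 7^2 = 49 ≡ 49 (mod 853)
7^4 ≡ 49^2 = 2401 ≡ 695 (mod 853)
7^8 ≡ 695^2 = 483025 ≡ 227 (mod 853)
7^16 ≡ 227^2 = 51529 ≡ 349 (mod 853)
7^32 ≡ 349^2 = 121801 ≡ 675 (mod 853)
7^64 ≡ 675^2 = 455625 ≡ 123 (mod 853)
7^128 ≡ 123^2 = 15129 ≡ 628 (mod 853)
7^256 ≡ 628^2 = 394384 ≡ 298 (mod 853)
7^512 ≡ 298^2 = 88804 ≡ 92 (mod 853)
852 = 512 + 256 + 64 + 16 + 4 in binary powers of 2.
So 7^852 ≡ 92 · 298 · 123 · 349 · 695 ≡ 1 (mod 853).
Since the result is 1, base 7 gives no evidence that 853 is composite.

1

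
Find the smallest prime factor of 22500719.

83

22500719 is odd.
Digit sum 26, not divisible by 3.
Ends in 9: not divisible by 5.
7: 22500719 = 7·3214388 + 3
11: 22500719 = 11·2045519 + 10
13: 22500719 = 13·1730824 + 7
17: 22500719 = 17·1323571 + 12
19: 22500719 = 19·1184248 + 7
23: 22500719 = 23·978292 + 3
29: 22500719 = 29·775886 + 25
31: 22500719 = 31·725829 + 20
37: 22500719 = 37·608127 + 20
41: 22500719 = 41·548798 + 1
43: 22500719 = 43·523272 + 23
47: 22500719 = 47·478738 + 33
53: 22500719 = 53·424541 + 46
59: 22500719 = 59·381368 + 7
61: 22500719 = 61·368864 + 15
67: 22500719 = 67·335831 + 42
71: 22500719 = 71·316911 + 38
73: 22500719 = 73·308229 + 2
79: 22500719 = 79·284819 + 18
83: 22500719 = 83·271093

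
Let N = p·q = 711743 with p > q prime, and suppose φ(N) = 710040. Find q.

φ(n) = (p−1)(q−1) = n − (p+q) + 1, so p + q = 711743 − 710040 + 1 = 1704.
p and q are the roots of t² − 1704t + 711743 = 0.
Discriminant: 1704² − 4·711743 = 2903616 − 2846972 = 56644; √56644 = 238.
q = (1704 − 238)/2 = 733, p = (1704 + 238)/2 = 971.
Check: 733 · 971 = 711743.

733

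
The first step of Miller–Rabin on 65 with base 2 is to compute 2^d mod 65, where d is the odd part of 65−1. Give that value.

65 − 1 = 64 = 2^6 · 1, so d = 1.
2^1 ≡ 2 (mod 65)
1 = 1 in binary powers of 2.
So 2^1 ≡ 2 ≡ 2 (mod 65).
Squaring chain: 2 → 4 → 16 → 61 → 16 → 61; never reaches −1, so base 2 is a Miller–Rabin witness that 65 is composite.

2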